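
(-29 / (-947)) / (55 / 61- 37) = -1769 / 2085294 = -0.00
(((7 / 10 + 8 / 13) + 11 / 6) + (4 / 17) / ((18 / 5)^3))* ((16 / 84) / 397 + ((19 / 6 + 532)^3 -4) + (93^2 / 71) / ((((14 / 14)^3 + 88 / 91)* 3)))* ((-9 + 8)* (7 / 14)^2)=-5941135902779697066049453 / 49162444706007360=-120847039.61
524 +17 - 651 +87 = -23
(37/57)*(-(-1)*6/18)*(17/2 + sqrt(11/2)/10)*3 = 37*sqrt(22)/1140 + 629/114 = 5.67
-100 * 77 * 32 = -246400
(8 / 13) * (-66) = -528 / 13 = -40.62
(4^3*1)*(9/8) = 72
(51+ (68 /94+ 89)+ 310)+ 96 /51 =361632 /799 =452.61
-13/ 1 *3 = -39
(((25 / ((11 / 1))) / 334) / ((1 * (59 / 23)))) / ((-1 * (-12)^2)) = -575 / 31214304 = -0.00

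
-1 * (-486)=486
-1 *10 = -10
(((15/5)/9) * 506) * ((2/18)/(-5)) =-506/135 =-3.75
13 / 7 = 1.86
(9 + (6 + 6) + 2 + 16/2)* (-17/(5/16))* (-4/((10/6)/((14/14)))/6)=16864/25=674.56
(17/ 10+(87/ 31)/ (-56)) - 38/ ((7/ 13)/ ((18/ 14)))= -5412793/ 60760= -89.08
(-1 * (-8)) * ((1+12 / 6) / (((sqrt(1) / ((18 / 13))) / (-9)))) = -3888 / 13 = -299.08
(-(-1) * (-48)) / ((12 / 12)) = -48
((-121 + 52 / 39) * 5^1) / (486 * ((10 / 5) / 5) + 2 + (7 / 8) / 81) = -1938600 / 636371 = -3.05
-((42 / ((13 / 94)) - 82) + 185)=-5287 / 13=-406.69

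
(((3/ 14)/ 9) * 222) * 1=5.29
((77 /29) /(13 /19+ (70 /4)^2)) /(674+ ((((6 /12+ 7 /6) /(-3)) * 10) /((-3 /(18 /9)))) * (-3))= 0.00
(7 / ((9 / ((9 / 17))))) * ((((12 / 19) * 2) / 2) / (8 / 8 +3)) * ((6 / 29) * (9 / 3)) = 378 / 9367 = 0.04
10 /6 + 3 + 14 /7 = 20 /3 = 6.67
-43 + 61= 18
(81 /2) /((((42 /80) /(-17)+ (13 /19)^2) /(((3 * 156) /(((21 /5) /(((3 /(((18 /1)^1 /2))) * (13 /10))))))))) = 3360375720 /751373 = 4472.31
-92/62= -46/31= -1.48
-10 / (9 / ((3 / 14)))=-0.24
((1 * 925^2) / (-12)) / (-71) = 855625 / 852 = 1004.25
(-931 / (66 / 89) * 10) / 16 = -414295 / 528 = -784.65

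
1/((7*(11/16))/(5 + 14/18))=832/693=1.20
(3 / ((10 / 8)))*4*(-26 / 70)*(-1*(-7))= -624 / 25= -24.96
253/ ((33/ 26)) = 598/ 3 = 199.33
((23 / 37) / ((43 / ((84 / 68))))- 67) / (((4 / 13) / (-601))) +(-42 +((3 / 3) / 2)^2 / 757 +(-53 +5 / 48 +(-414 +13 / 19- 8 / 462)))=130324.64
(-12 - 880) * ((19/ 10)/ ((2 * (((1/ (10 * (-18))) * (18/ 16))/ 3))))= 406752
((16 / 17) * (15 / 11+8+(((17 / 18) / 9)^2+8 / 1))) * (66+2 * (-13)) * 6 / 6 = 802525280 / 1226907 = 654.10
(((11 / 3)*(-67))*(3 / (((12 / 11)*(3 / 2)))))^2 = 65723449 / 324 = 202850.15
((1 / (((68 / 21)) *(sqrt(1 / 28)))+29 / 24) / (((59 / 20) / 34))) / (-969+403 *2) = -420 *sqrt(7) / 9617 - 2465 / 28851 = -0.20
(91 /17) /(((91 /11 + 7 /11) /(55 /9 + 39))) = 4147 /153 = 27.10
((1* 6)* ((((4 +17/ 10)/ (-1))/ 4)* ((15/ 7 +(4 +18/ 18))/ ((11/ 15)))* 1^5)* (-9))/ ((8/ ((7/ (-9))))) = -12825/ 176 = -72.87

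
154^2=23716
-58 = -58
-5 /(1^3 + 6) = -5 /7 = -0.71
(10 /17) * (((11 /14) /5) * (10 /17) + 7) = 8440 /2023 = 4.17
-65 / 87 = -0.75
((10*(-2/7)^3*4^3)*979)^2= 213558600.16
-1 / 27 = -0.04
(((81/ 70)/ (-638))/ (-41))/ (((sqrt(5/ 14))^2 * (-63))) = -0.00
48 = 48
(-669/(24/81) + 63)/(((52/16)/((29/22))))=-509211/572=-890.23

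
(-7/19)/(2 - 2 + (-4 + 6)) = -7/38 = -0.18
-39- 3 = -42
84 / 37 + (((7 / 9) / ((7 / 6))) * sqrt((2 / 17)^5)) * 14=112 * sqrt(34) / 14739 + 84 / 37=2.31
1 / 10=0.10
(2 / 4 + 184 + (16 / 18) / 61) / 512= 202597 / 562176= 0.36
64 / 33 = 1.94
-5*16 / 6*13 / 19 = -520 / 57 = -9.12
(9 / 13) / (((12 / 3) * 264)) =3 / 4576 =0.00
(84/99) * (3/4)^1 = 7/11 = 0.64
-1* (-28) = 28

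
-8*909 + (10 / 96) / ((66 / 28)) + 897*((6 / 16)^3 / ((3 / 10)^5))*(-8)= -129096889 / 792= -163001.12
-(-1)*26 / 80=13 / 40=0.32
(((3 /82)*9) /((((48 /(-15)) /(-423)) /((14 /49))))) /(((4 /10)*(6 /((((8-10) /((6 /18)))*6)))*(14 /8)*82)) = -856575 /658952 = -1.30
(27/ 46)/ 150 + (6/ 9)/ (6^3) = 326/ 46575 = 0.01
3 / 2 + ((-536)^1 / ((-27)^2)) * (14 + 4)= -1901 / 162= -11.73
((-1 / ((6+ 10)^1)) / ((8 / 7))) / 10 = -7 / 1280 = -0.01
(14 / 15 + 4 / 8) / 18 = 43 / 540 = 0.08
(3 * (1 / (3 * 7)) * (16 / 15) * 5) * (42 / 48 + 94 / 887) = 13922 / 18627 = 0.75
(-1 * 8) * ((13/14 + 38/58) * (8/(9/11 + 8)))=-226336/19691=-11.49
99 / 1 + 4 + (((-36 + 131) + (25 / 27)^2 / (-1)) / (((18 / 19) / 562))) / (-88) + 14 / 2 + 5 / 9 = -524.08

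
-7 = -7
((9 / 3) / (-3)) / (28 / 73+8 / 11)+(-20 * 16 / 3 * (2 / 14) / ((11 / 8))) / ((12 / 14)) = -1221257 / 88308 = -13.83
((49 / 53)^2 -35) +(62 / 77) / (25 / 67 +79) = -19631885809 / 575123087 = -34.14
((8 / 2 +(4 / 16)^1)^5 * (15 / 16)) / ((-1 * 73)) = -21297855 / 1196032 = -17.81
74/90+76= 3457/45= 76.82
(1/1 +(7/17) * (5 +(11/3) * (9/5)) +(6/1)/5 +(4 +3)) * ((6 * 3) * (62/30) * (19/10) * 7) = 14694372/2125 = 6915.00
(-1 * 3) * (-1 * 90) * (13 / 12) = 585 / 2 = 292.50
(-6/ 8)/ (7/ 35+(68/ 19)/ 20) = -95/ 48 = -1.98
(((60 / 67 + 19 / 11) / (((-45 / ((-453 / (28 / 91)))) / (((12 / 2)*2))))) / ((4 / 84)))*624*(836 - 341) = 447505675344 / 67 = 6679189184.24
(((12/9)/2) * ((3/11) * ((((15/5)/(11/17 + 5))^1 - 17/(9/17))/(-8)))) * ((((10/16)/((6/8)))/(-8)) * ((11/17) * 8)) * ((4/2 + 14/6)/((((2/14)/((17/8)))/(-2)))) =4138225/82944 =49.89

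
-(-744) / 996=0.75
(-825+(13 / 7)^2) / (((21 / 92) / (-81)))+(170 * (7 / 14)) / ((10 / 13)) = 200067611 / 686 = 291643.75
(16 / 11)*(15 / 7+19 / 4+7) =1556 / 77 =20.21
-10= -10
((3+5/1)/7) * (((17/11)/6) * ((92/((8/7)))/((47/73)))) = 57086/1551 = 36.81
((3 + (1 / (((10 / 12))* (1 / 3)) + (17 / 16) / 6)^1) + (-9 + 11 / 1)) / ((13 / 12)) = 4213 / 520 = 8.10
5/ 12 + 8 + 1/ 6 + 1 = 115/ 12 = 9.58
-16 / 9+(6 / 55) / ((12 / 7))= -1697 / 990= -1.71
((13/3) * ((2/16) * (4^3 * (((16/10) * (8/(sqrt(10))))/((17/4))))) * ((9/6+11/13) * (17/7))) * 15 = 2821.84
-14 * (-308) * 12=51744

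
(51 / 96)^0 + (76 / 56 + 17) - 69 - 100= -2095 / 14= -149.64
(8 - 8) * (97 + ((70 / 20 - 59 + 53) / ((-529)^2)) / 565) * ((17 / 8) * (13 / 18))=0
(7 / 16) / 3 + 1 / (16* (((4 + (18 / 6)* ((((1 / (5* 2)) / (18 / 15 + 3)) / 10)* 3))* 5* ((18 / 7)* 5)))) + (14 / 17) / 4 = 2425381 / 6891120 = 0.35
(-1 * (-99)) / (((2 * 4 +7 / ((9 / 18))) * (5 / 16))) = 72 / 5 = 14.40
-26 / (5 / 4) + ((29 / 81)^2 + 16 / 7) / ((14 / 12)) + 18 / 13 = -120827516 / 6965595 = -17.35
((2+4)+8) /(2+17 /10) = 140 /37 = 3.78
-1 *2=-2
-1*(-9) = 9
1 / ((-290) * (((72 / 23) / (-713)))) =16399 / 20880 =0.79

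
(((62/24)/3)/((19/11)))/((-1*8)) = -341/5472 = -0.06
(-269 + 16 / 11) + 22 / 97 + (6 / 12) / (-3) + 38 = -1469165 / 6402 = -229.49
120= 120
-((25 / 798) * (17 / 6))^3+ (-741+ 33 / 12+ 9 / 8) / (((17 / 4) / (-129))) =41749689897606743 / 1865998741824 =22373.91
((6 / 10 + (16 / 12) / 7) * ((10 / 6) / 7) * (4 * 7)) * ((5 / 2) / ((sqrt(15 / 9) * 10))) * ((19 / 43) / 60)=1577 * sqrt(15) / 812700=0.01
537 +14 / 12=3229 / 6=538.17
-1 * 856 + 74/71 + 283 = -40609/71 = -571.96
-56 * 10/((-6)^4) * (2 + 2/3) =-1.15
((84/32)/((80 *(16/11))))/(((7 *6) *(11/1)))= 1/20480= 0.00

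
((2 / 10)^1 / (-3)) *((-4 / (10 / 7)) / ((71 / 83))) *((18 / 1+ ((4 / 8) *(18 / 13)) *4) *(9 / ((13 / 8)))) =25.10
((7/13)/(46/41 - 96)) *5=-287/10114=-0.03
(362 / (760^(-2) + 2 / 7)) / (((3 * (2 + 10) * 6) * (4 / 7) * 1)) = 320170900 / 31190589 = 10.26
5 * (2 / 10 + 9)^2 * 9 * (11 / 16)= 52371 / 20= 2618.55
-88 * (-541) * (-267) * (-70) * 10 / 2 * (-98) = -435998824800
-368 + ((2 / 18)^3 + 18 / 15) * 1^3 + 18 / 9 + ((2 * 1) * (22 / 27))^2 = -1320011 / 3645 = -362.14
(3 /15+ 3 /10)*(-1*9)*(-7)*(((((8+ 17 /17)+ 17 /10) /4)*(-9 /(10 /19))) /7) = -205.84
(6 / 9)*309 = 206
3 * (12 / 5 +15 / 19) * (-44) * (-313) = 12518748 / 95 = 131776.29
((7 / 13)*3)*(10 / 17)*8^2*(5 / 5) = 13440 / 221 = 60.81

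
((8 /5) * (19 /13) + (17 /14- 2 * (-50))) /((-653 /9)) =-848097 /594230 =-1.43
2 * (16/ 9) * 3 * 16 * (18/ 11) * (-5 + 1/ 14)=-105984/ 77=-1376.42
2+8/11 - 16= -146/11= -13.27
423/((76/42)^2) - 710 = -580.82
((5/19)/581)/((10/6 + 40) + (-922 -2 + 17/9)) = -45/87473036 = -0.00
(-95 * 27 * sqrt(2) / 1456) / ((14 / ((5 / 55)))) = -2565 * sqrt(2) / 224224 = -0.02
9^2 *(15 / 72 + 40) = 26055 / 8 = 3256.88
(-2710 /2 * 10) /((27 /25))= -338750 /27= -12546.30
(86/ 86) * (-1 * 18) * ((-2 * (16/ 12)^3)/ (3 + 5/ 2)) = 512/ 33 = 15.52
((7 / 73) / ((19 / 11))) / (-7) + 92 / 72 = 31703 / 24966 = 1.27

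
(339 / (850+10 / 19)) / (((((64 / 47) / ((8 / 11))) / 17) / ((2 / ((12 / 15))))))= 9.05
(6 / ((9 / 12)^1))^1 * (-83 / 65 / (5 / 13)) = -664 / 25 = -26.56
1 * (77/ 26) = 2.96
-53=-53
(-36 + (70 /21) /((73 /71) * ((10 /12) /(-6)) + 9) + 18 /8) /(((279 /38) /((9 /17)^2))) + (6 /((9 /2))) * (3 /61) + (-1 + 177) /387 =-7216996766477 /9576075726414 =-0.75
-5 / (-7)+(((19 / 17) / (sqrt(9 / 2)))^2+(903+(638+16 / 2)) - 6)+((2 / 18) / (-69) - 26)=1907025359 / 1256283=1517.99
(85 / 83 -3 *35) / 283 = -0.37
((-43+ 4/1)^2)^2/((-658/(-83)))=192015603/658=291817.03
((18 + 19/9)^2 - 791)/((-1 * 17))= 31310/1377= 22.74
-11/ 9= -1.22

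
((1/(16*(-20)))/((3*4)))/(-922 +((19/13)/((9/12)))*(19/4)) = 13/45564160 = 0.00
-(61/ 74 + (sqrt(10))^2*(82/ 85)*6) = -73853/ 1258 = -58.71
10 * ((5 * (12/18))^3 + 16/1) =14320/27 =530.37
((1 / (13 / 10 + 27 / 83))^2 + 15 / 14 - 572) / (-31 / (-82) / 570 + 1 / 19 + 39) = -17879310495390 / 1223812054003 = -14.61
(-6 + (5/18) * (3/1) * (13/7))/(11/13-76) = 0.06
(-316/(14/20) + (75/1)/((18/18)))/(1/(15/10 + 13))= -76415/14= -5458.21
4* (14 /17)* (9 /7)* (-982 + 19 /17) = -1200600 /289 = -4154.33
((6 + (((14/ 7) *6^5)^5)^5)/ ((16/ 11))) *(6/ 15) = 3427826871975974663771231676422092959754975279174069886154172567520980632977086998571910941011827937509409/ 20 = 171391343598798733188561600000000000000000000000000000000000000000000000000000000000000000000000000000000.00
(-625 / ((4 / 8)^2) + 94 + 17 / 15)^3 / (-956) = 46940399921017 / 3226500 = 14548396.07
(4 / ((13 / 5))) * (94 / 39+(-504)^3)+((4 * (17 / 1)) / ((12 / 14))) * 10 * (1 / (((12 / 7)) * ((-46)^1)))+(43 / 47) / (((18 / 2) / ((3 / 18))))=-971526003801482 / 4932603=-196960104.80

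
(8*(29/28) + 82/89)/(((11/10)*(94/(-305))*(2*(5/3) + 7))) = -26242200/9984821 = -2.63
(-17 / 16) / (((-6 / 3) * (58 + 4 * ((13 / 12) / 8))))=51 / 5620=0.01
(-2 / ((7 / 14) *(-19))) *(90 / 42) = 60 / 133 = 0.45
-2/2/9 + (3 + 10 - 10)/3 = 8/9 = 0.89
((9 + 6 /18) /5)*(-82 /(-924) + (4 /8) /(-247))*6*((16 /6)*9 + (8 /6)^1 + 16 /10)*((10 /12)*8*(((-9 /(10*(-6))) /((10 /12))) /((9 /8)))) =255870976 /9169875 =27.90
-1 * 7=-7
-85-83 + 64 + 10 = -94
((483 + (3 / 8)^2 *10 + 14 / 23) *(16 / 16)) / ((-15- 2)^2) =356971 / 212704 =1.68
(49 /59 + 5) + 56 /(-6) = -620 /177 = -3.50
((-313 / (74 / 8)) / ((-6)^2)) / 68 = -313 / 22644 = -0.01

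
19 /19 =1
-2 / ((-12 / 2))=1 / 3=0.33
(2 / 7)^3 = 8 / 343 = 0.02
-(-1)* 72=72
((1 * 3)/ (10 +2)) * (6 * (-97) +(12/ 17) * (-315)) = -6837/ 34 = -201.09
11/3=3.67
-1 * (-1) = 1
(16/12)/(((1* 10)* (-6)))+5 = 224/45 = 4.98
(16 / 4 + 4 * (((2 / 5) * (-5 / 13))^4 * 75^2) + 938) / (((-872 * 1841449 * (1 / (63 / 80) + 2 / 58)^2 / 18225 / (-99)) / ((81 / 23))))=6650155214323412593725 / 2994990950768469344588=2.22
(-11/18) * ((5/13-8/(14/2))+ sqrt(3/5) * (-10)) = 253/546+ 11 * sqrt(15)/9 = 5.20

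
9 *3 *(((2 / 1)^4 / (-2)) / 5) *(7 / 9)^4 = -19208 / 1215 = -15.81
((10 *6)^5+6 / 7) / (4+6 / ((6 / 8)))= 907200001 / 14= 64800000.07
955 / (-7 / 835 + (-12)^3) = -0.55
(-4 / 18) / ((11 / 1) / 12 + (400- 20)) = -8 / 13713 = -0.00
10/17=0.59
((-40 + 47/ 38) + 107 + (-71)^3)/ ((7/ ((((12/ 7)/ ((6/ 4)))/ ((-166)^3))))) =1942575/ 152095342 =0.01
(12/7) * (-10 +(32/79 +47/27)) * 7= -94.25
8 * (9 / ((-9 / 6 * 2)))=-24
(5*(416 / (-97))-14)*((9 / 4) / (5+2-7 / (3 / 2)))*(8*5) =-928260 / 679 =-1367.10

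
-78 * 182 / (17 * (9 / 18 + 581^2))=-9464 / 3825697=-0.00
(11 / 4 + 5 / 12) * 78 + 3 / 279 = 22972 / 93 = 247.01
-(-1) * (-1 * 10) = -10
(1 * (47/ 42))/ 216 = 47/ 9072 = 0.01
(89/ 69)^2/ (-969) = -7921/ 4613409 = -0.00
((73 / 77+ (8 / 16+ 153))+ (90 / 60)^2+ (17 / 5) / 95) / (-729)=-7643387 / 35550900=-0.21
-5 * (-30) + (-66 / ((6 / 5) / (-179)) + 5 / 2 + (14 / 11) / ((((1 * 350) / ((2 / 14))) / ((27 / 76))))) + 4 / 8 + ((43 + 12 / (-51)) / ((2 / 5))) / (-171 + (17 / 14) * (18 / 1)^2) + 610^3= 879003279284887013 / 3872414700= 226990998.48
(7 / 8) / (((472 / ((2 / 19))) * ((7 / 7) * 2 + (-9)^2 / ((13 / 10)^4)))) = 199927 / 31105400384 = 0.00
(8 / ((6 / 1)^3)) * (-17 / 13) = -17 / 351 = -0.05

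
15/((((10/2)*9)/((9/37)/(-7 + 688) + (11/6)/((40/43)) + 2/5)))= 4779751/6047280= 0.79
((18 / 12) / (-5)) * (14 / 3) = -7 / 5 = -1.40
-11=-11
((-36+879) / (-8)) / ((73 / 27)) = -22761 / 584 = -38.97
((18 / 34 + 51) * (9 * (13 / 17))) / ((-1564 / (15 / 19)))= -0.18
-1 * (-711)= 711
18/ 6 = 3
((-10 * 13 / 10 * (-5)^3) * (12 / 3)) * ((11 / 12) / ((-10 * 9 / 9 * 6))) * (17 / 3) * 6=-60775 / 18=-3376.39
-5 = -5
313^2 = 97969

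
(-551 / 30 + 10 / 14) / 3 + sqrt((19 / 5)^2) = -1313 / 630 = -2.08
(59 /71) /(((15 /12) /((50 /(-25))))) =-472 /355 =-1.33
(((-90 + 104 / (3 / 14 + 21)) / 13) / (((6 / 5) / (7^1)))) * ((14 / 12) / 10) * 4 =-619213 / 34749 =-17.82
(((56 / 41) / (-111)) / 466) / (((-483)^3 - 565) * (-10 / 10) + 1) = -28 / 119483058295599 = -0.00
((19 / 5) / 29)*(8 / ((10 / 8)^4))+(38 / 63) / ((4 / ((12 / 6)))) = 4173331 / 5709375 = 0.73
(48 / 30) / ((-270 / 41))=-164 / 675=-0.24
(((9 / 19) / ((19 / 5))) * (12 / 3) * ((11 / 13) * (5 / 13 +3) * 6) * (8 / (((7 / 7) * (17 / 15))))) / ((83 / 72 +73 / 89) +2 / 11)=4421458483200 / 157532132017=28.07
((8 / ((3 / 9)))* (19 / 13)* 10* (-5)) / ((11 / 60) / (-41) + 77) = -56088000 / 2462317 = -22.78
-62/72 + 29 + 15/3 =33.14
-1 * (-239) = 239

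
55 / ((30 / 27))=99 / 2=49.50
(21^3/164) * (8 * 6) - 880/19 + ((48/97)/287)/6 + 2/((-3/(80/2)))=4185332012/1586823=2637.55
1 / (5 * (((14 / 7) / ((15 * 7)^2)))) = 2205 / 2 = 1102.50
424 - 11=413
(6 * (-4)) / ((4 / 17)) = -102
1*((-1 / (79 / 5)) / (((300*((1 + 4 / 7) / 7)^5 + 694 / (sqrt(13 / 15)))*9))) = 14785199431177175 / 6831079312149911817034299 - 27687916405271364347*sqrt(195) / 40986475872899470902205794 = -0.00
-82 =-82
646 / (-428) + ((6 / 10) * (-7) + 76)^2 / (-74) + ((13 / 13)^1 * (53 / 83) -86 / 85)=-9991939366 / 139653725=-71.55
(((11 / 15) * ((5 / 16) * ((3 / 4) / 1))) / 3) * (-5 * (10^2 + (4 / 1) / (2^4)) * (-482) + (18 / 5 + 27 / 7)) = 186039667 / 13440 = 13842.24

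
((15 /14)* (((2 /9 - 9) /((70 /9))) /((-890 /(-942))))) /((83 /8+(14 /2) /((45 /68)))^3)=-260403465600 /1871623156482527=-0.00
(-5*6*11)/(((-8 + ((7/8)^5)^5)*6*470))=207784125246264389402624/14141848155347686452459639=0.01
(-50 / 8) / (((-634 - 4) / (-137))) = -3425 / 2552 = -1.34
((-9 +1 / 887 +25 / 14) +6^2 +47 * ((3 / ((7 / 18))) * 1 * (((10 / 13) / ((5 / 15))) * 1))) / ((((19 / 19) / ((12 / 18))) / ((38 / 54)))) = 2654671165 / 6538077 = 406.03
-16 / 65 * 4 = -64 / 65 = -0.98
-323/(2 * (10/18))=-2907/10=-290.70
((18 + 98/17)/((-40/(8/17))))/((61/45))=-3636/17629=-0.21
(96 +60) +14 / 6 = 475 / 3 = 158.33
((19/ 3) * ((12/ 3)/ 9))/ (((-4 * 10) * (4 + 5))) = -19/ 2430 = -0.01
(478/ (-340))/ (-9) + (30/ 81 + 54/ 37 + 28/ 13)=9139997/ 2207790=4.14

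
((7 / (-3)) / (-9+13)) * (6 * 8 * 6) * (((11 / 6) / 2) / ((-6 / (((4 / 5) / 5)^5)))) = 78848 / 29296875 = 0.00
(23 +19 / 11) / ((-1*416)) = -17 / 286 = -0.06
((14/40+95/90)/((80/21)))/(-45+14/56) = -1771/214800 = -0.01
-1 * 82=-82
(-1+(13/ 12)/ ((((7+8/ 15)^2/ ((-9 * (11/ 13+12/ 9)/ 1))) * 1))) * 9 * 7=-4422663/ 51076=-86.59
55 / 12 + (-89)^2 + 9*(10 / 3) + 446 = 100819 / 12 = 8401.58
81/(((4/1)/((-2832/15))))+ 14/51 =-974846/255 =-3822.93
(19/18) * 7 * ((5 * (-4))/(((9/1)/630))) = -93100/9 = -10344.44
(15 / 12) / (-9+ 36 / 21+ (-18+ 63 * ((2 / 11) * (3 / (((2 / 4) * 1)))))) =77 / 2676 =0.03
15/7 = 2.14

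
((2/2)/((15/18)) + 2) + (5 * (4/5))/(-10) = 14/5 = 2.80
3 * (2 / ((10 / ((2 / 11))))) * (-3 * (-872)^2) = -13686912 / 55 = -248852.95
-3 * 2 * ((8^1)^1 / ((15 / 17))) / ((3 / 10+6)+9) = -32 / 9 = -3.56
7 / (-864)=-7 / 864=-0.01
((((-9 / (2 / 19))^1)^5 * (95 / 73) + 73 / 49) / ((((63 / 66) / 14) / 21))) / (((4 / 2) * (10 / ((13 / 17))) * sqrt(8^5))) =-97327658354480411 * sqrt(2) / 355819520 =-386831207.12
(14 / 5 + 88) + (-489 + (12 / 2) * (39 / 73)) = -144173 / 365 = -394.99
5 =5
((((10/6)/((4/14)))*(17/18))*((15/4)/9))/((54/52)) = 38675/17496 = 2.21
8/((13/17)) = 136/13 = 10.46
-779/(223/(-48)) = 37392/223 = 167.68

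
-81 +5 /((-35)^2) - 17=-24009 /245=-98.00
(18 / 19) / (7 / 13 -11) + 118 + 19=136.91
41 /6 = 6.83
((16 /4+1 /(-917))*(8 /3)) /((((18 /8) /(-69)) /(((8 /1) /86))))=-10795648 /354879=-30.42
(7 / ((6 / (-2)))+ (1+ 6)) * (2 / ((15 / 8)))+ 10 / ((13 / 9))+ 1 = 7547 / 585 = 12.90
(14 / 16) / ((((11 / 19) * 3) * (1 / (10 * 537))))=119035 / 44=2705.34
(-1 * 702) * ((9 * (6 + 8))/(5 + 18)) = -88452/23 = -3845.74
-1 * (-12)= 12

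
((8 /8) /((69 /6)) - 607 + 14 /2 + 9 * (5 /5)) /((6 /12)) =-27182 /23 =-1181.83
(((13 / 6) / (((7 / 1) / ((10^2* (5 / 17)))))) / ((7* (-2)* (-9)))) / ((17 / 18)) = 3250 / 42483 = 0.08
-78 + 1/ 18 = -1403/ 18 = -77.94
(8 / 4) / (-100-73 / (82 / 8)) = -41 / 2196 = -0.02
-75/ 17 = -4.41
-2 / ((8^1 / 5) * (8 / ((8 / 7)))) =-5 / 28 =-0.18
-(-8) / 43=0.19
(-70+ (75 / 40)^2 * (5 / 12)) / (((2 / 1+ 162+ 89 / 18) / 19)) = -3000195 / 389248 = -7.71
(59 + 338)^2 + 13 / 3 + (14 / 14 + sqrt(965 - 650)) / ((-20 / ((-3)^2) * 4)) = 157611.22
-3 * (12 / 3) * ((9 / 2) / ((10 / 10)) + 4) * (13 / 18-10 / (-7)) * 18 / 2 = -1974.43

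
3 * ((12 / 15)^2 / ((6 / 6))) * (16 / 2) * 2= 768 / 25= 30.72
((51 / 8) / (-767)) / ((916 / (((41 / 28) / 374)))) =-123 / 3462274816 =-0.00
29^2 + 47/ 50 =42097/ 50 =841.94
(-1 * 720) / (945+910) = -144 / 371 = -0.39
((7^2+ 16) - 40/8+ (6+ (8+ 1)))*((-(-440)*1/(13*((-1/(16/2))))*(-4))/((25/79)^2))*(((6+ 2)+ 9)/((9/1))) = 298769152/195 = 1532149.50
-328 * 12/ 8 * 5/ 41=-60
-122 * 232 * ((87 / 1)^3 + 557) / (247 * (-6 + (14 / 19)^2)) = 35442665056 / 2561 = 13839385.03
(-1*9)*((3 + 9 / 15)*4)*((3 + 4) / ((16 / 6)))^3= -750141 / 320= -2344.19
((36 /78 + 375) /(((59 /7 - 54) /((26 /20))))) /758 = -34167 /2418020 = -0.01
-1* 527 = -527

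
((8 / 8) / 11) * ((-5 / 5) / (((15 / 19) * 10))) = -19 / 1650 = -0.01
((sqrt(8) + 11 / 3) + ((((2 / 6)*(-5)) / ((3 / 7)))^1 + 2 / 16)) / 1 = -7 / 72 + 2*sqrt(2) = 2.73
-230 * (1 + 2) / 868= -0.79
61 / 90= 0.68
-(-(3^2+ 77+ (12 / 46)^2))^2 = -2072980900 / 279841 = -7407.71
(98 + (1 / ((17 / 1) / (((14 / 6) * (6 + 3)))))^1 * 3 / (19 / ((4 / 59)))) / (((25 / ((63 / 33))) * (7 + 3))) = 19612299 / 26203375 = 0.75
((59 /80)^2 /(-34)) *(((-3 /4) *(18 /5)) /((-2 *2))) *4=-0.04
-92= -92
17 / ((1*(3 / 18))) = 102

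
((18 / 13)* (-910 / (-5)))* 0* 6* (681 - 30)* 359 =0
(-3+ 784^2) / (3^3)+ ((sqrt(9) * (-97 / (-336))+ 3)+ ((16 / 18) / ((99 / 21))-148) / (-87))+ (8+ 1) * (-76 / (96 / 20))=65484681799 / 2893968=22627.99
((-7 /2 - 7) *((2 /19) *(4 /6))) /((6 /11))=-77 /57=-1.35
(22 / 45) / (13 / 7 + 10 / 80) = 1232 / 4995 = 0.25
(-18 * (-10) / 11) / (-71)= -180 / 781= -0.23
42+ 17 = 59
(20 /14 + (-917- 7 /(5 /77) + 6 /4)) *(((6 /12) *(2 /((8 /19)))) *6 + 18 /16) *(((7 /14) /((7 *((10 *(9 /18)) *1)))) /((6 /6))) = -8798313 /39200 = -224.45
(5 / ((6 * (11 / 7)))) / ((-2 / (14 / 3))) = -245 / 198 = -1.24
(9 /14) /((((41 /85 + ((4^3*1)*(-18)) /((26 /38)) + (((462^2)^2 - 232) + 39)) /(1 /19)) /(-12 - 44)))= -9945 /239124333189823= -0.00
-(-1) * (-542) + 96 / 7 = -3698 / 7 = -528.29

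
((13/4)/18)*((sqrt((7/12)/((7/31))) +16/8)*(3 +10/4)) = 143*sqrt(93)/864 +143/72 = 3.58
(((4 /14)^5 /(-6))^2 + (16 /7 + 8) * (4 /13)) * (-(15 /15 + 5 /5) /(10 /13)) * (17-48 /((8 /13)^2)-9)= 977.14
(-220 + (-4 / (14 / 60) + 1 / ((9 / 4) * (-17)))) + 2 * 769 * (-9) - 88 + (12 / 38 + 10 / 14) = -288266761 / 20349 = -14166.14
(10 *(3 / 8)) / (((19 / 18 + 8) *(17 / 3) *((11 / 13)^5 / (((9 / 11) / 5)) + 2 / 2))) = 1353362985 / 67609307564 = 0.02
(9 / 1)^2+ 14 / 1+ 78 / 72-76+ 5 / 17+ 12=6605 / 204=32.38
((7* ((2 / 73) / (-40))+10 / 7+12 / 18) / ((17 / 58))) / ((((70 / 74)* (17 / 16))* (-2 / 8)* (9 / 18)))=-4401394496 / 77531475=-56.77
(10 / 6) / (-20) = -1 / 12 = -0.08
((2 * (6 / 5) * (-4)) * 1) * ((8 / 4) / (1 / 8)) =-153.60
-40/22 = -20/11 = -1.82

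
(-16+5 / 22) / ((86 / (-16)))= 1388 / 473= 2.93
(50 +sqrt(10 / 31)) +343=sqrt(310) / 31 +393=393.57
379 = 379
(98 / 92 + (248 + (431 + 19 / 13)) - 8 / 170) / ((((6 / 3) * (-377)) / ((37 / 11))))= -1281665681 / 421584020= -3.04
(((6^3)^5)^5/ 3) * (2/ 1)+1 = 15319779685015179572310740508353720698584171210699737923585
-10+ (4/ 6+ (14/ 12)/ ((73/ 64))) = -1820/ 219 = -8.31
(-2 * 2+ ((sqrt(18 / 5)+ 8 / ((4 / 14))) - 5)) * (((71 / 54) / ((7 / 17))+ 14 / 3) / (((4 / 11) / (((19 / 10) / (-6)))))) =-11797841 / 90720 - 620939 * sqrt(10) / 151200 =-143.03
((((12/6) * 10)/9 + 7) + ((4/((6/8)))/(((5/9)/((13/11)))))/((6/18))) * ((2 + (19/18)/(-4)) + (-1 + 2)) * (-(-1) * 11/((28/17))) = 10244591/12960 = 790.48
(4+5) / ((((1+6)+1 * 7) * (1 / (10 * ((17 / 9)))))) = 85 / 7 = 12.14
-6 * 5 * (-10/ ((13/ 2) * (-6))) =-7.69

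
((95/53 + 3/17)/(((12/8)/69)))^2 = 6659212816/811801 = 8203.01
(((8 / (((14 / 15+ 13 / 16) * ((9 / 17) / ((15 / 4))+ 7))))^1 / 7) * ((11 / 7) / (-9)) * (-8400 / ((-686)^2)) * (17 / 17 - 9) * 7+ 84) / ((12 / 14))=97.98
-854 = -854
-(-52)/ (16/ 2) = 13/ 2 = 6.50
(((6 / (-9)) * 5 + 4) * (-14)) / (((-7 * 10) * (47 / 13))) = 26 / 705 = 0.04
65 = 65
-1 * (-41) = 41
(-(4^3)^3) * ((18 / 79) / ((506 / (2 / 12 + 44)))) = -104202240 / 19987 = -5213.50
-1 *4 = -4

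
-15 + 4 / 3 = -41 / 3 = -13.67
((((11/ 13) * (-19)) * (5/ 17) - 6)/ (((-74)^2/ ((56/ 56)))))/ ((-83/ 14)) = 16597/ 50223134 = 0.00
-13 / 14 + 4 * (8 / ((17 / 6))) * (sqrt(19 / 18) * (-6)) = -192 * sqrt(38) / 17 - 13 / 14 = -70.55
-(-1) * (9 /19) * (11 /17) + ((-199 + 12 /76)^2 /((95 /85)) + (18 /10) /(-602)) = 12416293543723 /350975030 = 35376.57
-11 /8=-1.38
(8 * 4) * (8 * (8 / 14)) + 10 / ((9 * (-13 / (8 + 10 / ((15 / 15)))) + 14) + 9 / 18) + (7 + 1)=4355 / 28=155.54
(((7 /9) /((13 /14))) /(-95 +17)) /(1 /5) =-245 /4563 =-0.05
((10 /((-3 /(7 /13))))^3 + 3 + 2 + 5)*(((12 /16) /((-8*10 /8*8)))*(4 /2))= -25019 /316368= -0.08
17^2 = 289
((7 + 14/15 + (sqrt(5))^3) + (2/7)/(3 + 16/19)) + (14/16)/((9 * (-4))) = 5874499/735840 + 5 * sqrt(5) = 19.16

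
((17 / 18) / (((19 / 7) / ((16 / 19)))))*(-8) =-7616 / 3249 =-2.34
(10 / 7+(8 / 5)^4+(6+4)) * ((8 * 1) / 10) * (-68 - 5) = -22972224 / 21875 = -1050.16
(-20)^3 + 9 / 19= -151991 / 19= -7999.53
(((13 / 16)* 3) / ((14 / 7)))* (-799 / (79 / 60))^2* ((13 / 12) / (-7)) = -24275198025 / 349496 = -69457.73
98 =98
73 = 73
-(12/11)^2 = -144/121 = -1.19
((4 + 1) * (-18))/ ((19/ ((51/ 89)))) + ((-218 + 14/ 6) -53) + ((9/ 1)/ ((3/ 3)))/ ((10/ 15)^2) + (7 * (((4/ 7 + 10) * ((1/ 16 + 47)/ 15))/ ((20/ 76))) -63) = 576428719/ 1014600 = 568.13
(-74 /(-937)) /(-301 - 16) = -74 /297029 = -0.00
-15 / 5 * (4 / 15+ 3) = -49 / 5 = -9.80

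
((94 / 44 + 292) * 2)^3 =270965625111 / 1331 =203580484.68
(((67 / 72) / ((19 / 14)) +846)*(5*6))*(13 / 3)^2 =489367385 / 1026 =476966.26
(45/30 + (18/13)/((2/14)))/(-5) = -291/130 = -2.24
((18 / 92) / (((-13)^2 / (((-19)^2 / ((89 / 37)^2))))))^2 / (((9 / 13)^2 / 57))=13921824533817 / 22436876350564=0.62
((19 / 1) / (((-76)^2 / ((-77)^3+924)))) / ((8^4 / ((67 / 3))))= -30525803 / 3735552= -8.17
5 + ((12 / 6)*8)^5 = 1048581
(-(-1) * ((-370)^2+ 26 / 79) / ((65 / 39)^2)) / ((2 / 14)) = 681352938 / 1975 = 344988.83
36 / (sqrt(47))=36* sqrt(47) / 47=5.25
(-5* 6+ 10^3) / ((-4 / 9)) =-4365 / 2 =-2182.50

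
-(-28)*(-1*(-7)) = 196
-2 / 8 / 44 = -0.01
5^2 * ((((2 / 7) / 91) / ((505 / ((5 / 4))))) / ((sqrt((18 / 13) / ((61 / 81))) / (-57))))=-475 * sqrt(1586) / 2316132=-0.01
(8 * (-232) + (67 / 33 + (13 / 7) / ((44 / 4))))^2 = 183379219984 / 53361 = 3436577.65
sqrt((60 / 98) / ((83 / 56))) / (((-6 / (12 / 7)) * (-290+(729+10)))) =-8 * sqrt(8715) / 1826083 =-0.00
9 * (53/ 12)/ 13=159/ 52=3.06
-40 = -40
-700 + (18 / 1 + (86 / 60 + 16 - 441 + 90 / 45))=-1103.57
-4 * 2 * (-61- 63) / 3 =992 / 3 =330.67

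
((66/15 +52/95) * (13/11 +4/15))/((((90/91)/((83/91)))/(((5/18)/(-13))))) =-932339/6602310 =-0.14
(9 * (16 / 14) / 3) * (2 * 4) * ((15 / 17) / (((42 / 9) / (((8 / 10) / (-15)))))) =-1152 / 4165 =-0.28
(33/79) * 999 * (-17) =-560439/79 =-7094.16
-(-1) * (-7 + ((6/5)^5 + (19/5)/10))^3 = -70.53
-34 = -34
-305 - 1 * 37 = -342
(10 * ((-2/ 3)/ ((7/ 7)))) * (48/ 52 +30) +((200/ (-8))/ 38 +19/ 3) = -297109/ 1482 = -200.48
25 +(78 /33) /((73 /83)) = 22233 /803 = 27.69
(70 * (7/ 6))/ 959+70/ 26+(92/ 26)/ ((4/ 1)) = 39133/ 10686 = 3.66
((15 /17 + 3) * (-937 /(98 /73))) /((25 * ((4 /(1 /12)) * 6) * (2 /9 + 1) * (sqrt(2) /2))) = -205203 * sqrt(2) /666400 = -0.44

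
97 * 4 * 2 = 776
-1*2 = -2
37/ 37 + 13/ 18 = 31/ 18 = 1.72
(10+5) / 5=3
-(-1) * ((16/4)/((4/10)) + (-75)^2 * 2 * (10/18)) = 6260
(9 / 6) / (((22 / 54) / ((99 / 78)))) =243 / 52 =4.67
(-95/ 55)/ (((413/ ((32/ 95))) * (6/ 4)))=-64/ 68145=-0.00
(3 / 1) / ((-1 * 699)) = -1 / 233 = -0.00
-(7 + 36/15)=-47/5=-9.40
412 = 412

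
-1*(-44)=44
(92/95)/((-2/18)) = -828/95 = -8.72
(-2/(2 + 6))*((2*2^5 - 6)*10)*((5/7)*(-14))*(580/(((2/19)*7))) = 1141357.14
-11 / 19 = -0.58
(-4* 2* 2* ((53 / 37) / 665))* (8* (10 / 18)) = -6784 / 44289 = -0.15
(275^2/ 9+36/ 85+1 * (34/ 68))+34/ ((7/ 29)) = 91512221/ 10710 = 8544.56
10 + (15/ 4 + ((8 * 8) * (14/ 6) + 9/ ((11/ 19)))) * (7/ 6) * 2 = 403.47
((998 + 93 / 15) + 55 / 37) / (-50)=-93026 / 4625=-20.11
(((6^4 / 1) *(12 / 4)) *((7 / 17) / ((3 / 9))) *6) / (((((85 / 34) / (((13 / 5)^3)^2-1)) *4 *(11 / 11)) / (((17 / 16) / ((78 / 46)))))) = 564683854896 / 1015625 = 555996.41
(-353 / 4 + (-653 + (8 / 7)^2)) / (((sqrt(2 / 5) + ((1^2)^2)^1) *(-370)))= 48343 / 14504 - 48343 *sqrt(10) / 72520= 1.23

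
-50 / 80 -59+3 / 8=-237 / 4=-59.25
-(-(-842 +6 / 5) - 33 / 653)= -2745047 / 3265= -840.75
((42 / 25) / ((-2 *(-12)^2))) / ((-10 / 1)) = 7 / 12000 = 0.00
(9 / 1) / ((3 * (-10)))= -3 / 10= -0.30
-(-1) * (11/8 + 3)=35/8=4.38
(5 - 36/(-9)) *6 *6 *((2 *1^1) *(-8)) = -5184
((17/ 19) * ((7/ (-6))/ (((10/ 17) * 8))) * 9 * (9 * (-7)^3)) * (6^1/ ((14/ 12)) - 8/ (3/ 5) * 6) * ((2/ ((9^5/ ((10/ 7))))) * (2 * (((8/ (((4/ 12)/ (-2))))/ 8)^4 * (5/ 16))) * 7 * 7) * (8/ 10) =-363597836/ 513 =-708767.71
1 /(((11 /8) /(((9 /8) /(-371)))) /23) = -207 /4081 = -0.05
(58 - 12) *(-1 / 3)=-46 / 3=-15.33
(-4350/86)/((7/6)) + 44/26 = -163028/3913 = -41.66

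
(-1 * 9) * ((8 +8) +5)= -189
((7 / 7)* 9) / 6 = 3 / 2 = 1.50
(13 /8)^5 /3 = 371293 /98304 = 3.78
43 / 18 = 2.39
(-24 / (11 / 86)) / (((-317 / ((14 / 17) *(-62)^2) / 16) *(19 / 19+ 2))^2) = -510095195373568 / 958363593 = -532256.44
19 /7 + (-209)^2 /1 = 305786 /7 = 43683.71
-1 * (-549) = 549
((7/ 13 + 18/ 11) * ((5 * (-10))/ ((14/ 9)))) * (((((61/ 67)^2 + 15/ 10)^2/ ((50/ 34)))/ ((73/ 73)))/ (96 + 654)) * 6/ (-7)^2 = -424543567527/ 10085636060500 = -0.04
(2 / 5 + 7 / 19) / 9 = 73 / 855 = 0.09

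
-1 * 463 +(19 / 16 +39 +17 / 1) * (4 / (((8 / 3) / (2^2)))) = -959 / 8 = -119.88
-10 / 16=-0.62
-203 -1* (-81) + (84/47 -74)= -9128/47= -194.21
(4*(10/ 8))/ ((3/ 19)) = 95/ 3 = 31.67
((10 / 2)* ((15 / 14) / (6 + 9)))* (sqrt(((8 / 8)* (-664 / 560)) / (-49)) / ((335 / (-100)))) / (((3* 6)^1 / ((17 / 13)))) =-85* sqrt(5810) / 5377554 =-0.00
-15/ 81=-5/ 27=-0.19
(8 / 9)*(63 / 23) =56 / 23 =2.43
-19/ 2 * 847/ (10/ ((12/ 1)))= -48279/ 5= -9655.80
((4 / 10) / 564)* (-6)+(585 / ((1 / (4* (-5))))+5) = -11695.00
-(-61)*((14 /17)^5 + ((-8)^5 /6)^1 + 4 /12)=-472951376433 /1419857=-333097.89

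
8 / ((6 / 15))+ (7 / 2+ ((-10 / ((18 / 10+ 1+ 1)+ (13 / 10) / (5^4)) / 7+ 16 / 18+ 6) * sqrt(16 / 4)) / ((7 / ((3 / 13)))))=23.93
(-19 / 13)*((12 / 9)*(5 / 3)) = -3.25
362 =362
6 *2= 12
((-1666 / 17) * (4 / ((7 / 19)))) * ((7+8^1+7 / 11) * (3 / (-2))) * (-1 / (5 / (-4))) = 1098048 / 55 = 19964.51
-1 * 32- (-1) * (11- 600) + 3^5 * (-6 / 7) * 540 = -791667 / 7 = -113095.29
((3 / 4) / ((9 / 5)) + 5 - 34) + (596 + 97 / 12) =1151 / 2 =575.50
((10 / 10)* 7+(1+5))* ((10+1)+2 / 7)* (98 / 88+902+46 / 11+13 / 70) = 1435254067 / 10780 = 133140.45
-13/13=-1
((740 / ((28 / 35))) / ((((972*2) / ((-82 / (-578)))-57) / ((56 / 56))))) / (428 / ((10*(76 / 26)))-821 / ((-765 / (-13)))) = 183746625 / 1871643748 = 0.10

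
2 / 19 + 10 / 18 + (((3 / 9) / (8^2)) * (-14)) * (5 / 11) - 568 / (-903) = 22768433 / 18117792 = 1.26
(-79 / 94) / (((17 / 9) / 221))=-9243 / 94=-98.33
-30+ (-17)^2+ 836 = 1095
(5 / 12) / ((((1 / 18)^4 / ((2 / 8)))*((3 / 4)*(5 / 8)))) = 23328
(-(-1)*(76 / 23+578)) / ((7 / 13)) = 24830 / 23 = 1079.57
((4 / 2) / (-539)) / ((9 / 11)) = -2 / 441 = -0.00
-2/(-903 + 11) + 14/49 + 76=238171/3122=76.29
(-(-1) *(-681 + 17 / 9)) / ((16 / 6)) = -764 / 3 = -254.67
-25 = -25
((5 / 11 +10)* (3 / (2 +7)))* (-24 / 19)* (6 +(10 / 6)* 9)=-19320 / 209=-92.44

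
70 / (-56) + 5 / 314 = -775 / 628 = -1.23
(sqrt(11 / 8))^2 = 11 / 8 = 1.38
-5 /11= -0.45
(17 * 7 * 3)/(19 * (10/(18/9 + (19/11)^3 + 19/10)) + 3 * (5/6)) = 28678762/1886765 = 15.20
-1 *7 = -7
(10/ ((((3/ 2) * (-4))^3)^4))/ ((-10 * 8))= -1/ 17414258688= -0.00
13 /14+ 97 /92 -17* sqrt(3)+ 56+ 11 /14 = 37847 /644 -17* sqrt(3) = 29.32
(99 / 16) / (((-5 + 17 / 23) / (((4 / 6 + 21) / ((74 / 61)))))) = -3009435 / 116032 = -25.94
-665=-665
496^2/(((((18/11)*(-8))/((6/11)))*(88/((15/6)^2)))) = -24025/33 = -728.03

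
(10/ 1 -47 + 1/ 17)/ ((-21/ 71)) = 44588/ 357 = 124.90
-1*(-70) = 70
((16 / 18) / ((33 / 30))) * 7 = 560 / 99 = 5.66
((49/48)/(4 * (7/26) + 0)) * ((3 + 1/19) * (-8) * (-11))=29029/114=254.64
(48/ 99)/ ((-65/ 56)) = -896/ 2145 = -0.42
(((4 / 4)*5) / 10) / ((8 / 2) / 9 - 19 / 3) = -0.08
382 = 382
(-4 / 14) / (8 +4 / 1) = -0.02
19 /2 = 9.50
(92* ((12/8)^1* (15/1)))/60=69/2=34.50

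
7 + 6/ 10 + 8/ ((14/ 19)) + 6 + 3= 961/ 35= 27.46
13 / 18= 0.72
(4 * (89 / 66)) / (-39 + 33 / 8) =-0.15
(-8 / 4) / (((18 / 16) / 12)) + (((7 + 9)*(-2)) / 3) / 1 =-32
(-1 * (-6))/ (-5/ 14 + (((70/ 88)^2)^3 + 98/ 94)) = 14323963551744/ 2241088165153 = 6.39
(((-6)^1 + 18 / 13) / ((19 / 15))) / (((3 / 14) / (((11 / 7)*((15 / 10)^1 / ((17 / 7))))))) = -69300 / 4199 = -16.50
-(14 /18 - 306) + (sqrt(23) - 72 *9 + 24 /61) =-187969 /549 + sqrt(23) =-337.59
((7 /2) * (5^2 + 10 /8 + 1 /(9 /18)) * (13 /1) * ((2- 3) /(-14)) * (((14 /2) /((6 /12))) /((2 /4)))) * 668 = 1717261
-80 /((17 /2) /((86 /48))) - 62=-4022 /51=-78.86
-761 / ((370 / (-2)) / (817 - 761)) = 42616 / 185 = 230.36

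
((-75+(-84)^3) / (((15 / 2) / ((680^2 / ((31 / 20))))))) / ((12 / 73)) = -13339582467200 / 93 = -143436370615.05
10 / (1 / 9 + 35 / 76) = 6840 / 391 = 17.49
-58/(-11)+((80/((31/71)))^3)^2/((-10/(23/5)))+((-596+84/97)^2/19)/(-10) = -151882453808567428291343772282/8726295630582805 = -17405146494953.62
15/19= 0.79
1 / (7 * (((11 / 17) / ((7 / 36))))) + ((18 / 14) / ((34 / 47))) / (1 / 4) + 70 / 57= 7503301 / 895356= 8.38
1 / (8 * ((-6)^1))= -1 / 48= -0.02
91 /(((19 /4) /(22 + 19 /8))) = 17745 /38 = 466.97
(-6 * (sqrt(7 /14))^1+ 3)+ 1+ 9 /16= 73 /16-3 * sqrt(2)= 0.32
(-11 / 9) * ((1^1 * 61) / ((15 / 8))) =-5368 / 135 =-39.76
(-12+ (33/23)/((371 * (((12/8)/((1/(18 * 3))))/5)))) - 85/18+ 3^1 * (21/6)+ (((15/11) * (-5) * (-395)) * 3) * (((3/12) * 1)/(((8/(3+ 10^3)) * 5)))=4106981036947/81097632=50642.43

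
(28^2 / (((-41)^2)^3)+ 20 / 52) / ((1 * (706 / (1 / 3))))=7916843799 / 43596456723898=0.00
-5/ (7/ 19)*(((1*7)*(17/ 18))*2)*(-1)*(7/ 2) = 11305/ 18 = 628.06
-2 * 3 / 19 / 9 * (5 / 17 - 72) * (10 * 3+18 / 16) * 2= 101177 / 646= 156.62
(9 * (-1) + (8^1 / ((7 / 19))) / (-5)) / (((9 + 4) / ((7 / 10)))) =-467 / 650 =-0.72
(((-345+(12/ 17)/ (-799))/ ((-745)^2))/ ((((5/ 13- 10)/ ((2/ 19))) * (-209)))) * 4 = -487359288/ 3742123758415625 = -0.00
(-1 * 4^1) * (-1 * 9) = 36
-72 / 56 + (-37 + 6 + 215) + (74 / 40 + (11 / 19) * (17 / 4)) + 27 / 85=4235813 / 22610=187.34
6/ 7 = 0.86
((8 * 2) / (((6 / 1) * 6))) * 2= 8 / 9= 0.89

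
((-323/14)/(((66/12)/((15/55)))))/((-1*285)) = 17/4235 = 0.00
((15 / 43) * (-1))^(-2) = 1849 / 225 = 8.22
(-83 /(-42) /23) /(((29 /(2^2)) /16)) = 2656 /14007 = 0.19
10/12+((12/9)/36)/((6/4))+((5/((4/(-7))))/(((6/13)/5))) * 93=-5711969/648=-8814.77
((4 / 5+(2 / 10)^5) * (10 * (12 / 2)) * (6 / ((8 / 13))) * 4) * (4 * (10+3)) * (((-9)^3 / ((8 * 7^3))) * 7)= -5546262618 / 30625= -181102.45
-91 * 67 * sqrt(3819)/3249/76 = -6097 * sqrt(3819)/246924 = -1.53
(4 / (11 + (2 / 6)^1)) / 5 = 0.07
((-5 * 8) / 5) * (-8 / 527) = 64 / 527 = 0.12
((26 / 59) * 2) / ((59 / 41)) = 2132 / 3481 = 0.61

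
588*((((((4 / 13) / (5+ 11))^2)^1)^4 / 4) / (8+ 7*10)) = 49 / 1389952941817856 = 0.00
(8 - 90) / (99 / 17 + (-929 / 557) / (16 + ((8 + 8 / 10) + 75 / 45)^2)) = -10967081021 / 777090591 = -14.11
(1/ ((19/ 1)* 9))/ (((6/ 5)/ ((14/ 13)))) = 35/ 6669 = 0.01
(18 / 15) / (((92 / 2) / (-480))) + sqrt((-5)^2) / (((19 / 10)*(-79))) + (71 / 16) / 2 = -11418883 / 1104736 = -10.34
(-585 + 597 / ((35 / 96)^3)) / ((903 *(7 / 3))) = 5.57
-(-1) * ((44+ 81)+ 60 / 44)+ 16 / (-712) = 123688 / 979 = 126.34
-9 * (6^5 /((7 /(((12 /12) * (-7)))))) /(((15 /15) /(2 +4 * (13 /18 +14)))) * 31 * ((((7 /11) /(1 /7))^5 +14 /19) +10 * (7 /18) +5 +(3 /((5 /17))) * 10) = 754098703398889344 /3059969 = 246439981385.07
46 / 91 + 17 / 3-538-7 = -147100 / 273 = -538.83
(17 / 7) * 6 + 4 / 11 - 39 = -1853 / 77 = -24.06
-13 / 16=-0.81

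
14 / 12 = 7 / 6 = 1.17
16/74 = 8/37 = 0.22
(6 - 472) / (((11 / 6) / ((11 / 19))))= -2796 / 19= -147.16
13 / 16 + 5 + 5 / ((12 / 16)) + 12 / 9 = 221 / 16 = 13.81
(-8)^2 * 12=768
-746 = -746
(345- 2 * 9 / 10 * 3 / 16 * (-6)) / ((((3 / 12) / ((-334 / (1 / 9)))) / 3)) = -62589429 / 5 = -12517885.80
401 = 401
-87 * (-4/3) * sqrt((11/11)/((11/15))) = 116 * sqrt(165)/11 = 135.46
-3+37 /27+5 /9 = -29 /27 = -1.07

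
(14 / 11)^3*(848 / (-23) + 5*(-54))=-19367152 / 30613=-632.64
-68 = -68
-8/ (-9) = 8/ 9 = 0.89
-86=-86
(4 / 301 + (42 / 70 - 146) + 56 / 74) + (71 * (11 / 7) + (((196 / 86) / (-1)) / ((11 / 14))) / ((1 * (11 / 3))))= -228074764 / 6737885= -33.85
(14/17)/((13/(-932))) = -13048/221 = -59.04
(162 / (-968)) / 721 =-81 / 348964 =-0.00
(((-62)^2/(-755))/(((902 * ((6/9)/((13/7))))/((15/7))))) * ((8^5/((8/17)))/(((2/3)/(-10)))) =117438197760/3336949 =35193.29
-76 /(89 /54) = -4104 /89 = -46.11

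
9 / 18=1 / 2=0.50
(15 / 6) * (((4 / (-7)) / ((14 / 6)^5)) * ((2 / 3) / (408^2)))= -45 / 544008976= -0.00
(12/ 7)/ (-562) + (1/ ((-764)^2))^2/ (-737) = -1506579912281519/ 493907114575646464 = -0.00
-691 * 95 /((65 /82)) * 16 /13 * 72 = -1240217856 /169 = -7338567.20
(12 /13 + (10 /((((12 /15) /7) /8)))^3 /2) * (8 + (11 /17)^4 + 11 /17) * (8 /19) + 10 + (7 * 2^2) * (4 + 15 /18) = 39427486022756908 /61889061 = 637067122.78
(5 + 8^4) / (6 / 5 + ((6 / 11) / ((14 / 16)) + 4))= 1578885 / 2242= 704.23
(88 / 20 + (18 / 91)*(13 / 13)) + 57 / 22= 71959 / 10010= 7.19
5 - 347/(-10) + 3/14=1397/35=39.91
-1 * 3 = -3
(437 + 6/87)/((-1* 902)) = -12675/26158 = -0.48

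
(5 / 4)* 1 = 5 / 4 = 1.25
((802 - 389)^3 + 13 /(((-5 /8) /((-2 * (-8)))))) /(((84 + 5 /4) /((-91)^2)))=11667045284804 /1705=6842841809.27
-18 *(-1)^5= 18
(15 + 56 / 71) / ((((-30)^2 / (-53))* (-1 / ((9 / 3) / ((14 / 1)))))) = 59413 / 298200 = 0.20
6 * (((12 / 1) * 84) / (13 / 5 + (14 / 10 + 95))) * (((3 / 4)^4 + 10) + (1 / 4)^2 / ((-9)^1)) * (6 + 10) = 332542 / 33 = 10077.03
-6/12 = -1/2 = -0.50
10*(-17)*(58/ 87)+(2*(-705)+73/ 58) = -264841/ 174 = -1522.07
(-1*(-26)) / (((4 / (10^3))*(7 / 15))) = 97500 / 7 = 13928.57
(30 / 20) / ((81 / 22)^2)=242 / 2187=0.11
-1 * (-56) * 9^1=504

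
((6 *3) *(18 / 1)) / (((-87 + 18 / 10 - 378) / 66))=-8910 / 193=-46.17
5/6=0.83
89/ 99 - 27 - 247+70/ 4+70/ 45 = -5589/ 22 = -254.05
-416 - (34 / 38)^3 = -2858257 / 6859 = -416.72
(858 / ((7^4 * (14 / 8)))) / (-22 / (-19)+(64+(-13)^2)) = 0.00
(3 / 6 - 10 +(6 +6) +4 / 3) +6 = 59 / 6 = 9.83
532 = 532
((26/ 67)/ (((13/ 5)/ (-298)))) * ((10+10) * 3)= -178800/ 67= -2668.66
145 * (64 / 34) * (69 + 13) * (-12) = -4565760 / 17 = -268574.12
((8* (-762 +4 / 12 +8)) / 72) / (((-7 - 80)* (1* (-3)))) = -2261 / 7047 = -0.32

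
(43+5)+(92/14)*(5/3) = 1238/21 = 58.95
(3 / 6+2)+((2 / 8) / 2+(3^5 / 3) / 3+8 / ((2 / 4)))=365 / 8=45.62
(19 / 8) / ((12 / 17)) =323 / 96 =3.36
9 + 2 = 11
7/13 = 0.54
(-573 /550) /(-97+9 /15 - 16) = 0.01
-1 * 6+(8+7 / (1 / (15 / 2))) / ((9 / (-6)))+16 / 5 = -647 / 15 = -43.13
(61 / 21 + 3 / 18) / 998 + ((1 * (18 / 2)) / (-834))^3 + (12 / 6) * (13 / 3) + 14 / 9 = 6906396055219 / 675422436024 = 10.23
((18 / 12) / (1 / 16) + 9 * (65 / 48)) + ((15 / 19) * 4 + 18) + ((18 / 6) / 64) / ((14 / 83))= 980979 / 17024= 57.62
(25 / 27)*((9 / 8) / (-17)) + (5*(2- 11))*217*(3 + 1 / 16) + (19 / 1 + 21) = -24370145 / 816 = -29865.37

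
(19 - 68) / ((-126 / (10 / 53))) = 35 / 477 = 0.07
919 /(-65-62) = -919 /127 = -7.24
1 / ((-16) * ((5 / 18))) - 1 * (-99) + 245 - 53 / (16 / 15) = 23527 / 80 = 294.09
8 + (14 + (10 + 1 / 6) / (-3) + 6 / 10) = 1729 / 90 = 19.21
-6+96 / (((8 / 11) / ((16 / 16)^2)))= 126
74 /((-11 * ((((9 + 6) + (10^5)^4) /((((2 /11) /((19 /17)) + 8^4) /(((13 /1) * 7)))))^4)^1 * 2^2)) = -0.00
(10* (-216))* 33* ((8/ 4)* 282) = -40201920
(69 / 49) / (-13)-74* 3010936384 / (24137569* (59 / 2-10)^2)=-43865483908073 / 1798948880001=-24.38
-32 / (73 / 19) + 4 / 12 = -1751 / 219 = -8.00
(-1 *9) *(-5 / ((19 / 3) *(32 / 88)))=1485 / 76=19.54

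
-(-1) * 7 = 7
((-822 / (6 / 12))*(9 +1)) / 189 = -5480 / 63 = -86.98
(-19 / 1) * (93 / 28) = -1767 / 28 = -63.11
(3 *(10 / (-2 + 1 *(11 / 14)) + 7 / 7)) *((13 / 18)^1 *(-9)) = 4797 / 34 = 141.09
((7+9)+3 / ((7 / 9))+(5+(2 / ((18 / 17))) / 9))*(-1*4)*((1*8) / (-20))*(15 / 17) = 113704 / 3213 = 35.39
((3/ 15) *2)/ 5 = 2/ 25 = 0.08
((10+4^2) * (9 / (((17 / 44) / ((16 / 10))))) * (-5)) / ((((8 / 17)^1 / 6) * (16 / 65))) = -250965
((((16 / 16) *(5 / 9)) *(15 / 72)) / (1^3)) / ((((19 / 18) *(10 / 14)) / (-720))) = -2100 / 19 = -110.53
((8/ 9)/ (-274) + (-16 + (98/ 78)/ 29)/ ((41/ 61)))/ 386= -452518165/ 7356573666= -0.06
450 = 450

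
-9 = -9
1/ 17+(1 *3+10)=222/ 17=13.06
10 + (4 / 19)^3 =68654 / 6859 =10.01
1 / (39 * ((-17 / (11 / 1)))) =-11 / 663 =-0.02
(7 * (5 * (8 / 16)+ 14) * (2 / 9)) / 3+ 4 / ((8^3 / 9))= 8.63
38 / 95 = 2 / 5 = 0.40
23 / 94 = 0.24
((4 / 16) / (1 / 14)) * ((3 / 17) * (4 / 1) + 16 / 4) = 280 / 17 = 16.47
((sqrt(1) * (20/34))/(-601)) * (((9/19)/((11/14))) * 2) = -2520/2135353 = -0.00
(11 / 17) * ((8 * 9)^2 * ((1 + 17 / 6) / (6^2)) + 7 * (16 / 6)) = 18832 / 51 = 369.25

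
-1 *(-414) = 414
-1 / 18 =-0.06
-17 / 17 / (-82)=1 / 82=0.01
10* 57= 570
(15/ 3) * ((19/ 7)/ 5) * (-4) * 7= -76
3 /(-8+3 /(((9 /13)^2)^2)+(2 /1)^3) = 6561 /28561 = 0.23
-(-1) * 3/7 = 3/7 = 0.43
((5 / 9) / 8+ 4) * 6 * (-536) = -39262 / 3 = -13087.33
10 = 10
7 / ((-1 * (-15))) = 7 / 15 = 0.47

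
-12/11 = -1.09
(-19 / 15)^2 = 1.60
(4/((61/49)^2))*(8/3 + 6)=249704/11163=22.37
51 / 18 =17 / 6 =2.83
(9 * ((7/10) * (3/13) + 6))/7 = 7209/910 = 7.92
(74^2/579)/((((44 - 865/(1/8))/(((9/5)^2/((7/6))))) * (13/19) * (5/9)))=-4213782/419316625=-0.01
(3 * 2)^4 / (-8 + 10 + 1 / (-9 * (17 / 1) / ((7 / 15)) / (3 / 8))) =7931520 / 12233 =648.37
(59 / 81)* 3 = 59 / 27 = 2.19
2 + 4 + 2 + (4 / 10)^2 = 204 / 25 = 8.16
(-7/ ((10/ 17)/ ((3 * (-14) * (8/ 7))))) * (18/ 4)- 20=12752/ 5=2550.40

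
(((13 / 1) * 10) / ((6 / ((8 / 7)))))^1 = 520 / 21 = 24.76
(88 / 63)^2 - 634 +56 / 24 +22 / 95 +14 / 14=-236973022 / 377055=-628.48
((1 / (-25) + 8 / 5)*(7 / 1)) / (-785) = -273 / 19625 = -0.01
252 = 252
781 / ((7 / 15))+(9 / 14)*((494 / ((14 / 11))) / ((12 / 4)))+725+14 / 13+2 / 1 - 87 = 3054825 / 1274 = 2397.82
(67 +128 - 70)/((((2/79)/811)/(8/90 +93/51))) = 2343323675/306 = 7657920.51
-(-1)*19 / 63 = 19 / 63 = 0.30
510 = 510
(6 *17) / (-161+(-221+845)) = 0.22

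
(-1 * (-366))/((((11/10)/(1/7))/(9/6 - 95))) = -31110/7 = -4444.29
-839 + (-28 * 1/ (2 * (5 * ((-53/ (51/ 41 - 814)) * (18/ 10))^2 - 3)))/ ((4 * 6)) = -163806344469133/ 195286304232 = -838.80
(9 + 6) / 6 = 5 / 2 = 2.50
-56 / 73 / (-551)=56 / 40223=0.00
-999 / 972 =-37 / 36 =-1.03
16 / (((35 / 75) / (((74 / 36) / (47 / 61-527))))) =-4514 / 33705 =-0.13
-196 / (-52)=49 / 13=3.77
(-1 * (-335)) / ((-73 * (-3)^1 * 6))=335 / 1314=0.25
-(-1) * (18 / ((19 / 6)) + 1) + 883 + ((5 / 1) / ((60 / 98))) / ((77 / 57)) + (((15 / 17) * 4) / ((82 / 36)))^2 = 182381731935 / 203068162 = 898.13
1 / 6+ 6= 37 / 6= 6.17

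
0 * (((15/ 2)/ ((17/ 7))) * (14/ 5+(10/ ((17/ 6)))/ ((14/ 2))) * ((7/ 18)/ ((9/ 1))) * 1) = 0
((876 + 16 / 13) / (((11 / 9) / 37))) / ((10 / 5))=1898766 / 143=13278.08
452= 452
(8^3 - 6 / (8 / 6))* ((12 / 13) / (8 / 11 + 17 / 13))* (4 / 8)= 115.10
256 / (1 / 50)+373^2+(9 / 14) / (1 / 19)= 2127177 / 14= 151941.21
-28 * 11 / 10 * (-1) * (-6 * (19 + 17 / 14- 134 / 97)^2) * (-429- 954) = 5970317128875 / 65863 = 90647512.70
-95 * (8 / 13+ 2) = -3230 / 13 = -248.46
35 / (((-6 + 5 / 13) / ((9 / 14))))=-585 / 146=-4.01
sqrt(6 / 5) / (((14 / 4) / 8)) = 16 * sqrt(30) / 35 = 2.50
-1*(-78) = 78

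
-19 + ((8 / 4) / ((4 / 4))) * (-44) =-107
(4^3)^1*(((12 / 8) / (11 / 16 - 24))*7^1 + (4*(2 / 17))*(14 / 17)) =-433664 / 107797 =-4.02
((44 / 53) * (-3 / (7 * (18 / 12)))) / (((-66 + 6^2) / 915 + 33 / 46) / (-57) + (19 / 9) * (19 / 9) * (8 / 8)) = -380022192 / 7121154677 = -0.05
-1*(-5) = 5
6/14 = 3/7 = 0.43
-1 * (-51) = 51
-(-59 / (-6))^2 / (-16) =3481 / 576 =6.04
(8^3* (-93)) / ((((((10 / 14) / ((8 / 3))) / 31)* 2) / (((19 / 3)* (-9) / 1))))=785283072 / 5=157056614.40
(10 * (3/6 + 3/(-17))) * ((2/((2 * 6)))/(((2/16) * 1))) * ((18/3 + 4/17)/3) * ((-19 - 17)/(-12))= 23320/867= 26.90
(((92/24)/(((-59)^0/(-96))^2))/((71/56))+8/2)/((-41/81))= -160270812/2911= -55056.96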